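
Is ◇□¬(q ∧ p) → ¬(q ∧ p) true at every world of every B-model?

Tableau for the negation ¬(◇□¬(q ∧ p) → ¬(q ∧ p)):
1. ¬(◇□¬(q ∧ p) → ¬(q ∧ p)), 0
2. ◇□¬(q ∧ p), 0   [¬→-rule on 1]
3. q ∧ p, 0   [¬→-rule on 1]
4. q, 0   [∧-rule on 3]
5. p, 0   [∧-rule on 3]
6. □¬(q ∧ p), 1   [◇-rule on 2: fresh world 1, 0R1]
7. ¬(q ∧ p), 0   [□-rule on 6 via 1R0]
8. ¬(q ∧ p), 1   [□-rule on 6 via 1R1]
9. ¬p, 0   [¬∧-rule on 7 (branches; this branch)]
Accessibility: 0R0, 0R1, 1R0, 1R1
Branch closes: p and ¬p both at 0.
Every branch of the negation's tableau closes; the branch above is one of them.

Valid in B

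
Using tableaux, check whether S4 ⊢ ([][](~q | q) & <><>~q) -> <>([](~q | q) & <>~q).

Valid in S4

Tableau for the negation ~(([][](~q | q) & <><>~q) -> <>([](~q | q) & <>~q)):
1. ~(([][](~q | q) & <><>~q) -> <>([](~q | q) & <>~q)), w0
2. [][](~q | q) & <><>~q, w0
3. ~<>([](~q | q) & <>~q), w0
4. [][](~q | q), w0
5. <><>~q, w0
6. ~([](~q | q) & <>~q), w0
7. [](~q | q), w0
8. ~q | q, w0
9. ~<>~q, w0
10. q, w0
11. <>~q, w1
12. ~([](~q | q) & <>~q), w1
13. [](~q | q), w1
14. ~q | q, w1
15. q, w1
16. ~<>~q, w1
17. ~q, w2
18. ~([](~q | q) & <>~q), w2
19. [](~q | q), w2
20. ~q | q, w2
21. q, w2
Accessibility: w0Rw0, w0Rw1, w0Rw2, w1Rw1, w1Rw2, w2Rw2
Branch closes: q and ~q both at w2.
Every branch of the negation's tableau closes; the branch above is one of them.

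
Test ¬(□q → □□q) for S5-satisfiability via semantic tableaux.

1. ¬(□q → □□q), u
2. □q, u   [¬→-rule on 1]
3. ¬□□q, u   [¬→-rule on 1]
4. q, u   [□-rule on 2 via uRu]
5. ¬□q, v   [¬□-rule on 3: fresh world v, uRv]
6. q, v   [□-rule on 2 via uRv]
7. ¬q, w   [¬□-rule on 5: fresh world w, vRw]
8. q, w   [□-rule on 2 via uRw]
Accessibility: uRu, uRv, uRw, vRu, vRv, vRw, wRu, wRv, wRw
Branch closes: q and ¬q both at w.
All branches of the tableau close; one closing branch shown above.

Unsatisfiable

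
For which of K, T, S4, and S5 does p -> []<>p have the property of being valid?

S5

S4-tableau for the negation ~(p -> []<>p):
1. ~(p -> []<>p), u
2. p, u
3. ~[]<>p, u
4. ~<>p, v
5. ~p, v
Accessibility: uRu, uRv, vRv
Complete open branch: countermodel on an S4-frame, so not valid in S4, nor in K, T (the same frame is also a K-frame and a T-frame).
S5-tableau for the negation ~(p -> []<>p):
1. ~(p -> []<>p), u
2. p, u
3. ~[]<>p, u
4. ~<>p, v
5. ~p, u
Accessibility: uRu, uRv, vRu, vRv
Branch closes: p and ~p both at u.
Every branch closes (one shown): valid in S5.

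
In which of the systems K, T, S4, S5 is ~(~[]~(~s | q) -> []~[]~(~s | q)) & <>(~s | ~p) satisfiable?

K, T, S4

S5-tableau for the formula:
1. ~(~[]~(~s | q) -> []~[]~(~s | q)) & <>(~s | ~p), w0
2. ~(~[]~(~s | q) -> []~[]~(~s | q)), w0
3. <>(~s | ~p), w0
4. ~[]~(~s | q), w0
5. ~[]~[]~(~s | q), w0
6. ~s | ~p, w1
7. ~p, w1
8. ~s | q, w2
9. q, w2
10. []~(~s | q), w3
11. ~(~s | q), w0
12. s, w0
13. ~q, w0
14. ~(~s | q), w1
15. s, w1
16. ~q, w1
17. ~(~s | q), w2
18. s, w2
19. ~q, w2
Accessibility: w0Rw0, w0Rw1, w0Rw2, w0Rw3, w1Rw0, w1Rw1, w1Rw2, w1Rw3, w2Rw0, w2Rw1, w2Rw2, w2Rw3, w3Rw0, w3Rw1, w3Rw2, w3Rw3
Branch closes: q and ~q both at w2.
Every branch closes (one shown): unsatisfiable in S5.
S4-tableau for the formula:
1. ~(~[]~(~s | q) -> []~[]~(~s | q)) & <>(~s | ~p), w0
2. ~(~[]~(~s | q) -> []~[]~(~s | q)), w0
3. <>(~s | ~p), w0
4. ~[]~(~s | q), w0
5. ~[]~[]~(~s | q), w0
6. ~s | ~p, w1
7. ~p, w1
8. ~s | q, w2
9. q, w2
10. []~(~s | q), w3
11. ~(~s | q), w3
12. s, w3
13. ~q, w3
Accessibility: w0Rw0, w0Rw1, w0Rw2, w0Rw3, w1Rw1, w2Rw2, w3Rw3
Complete open branch: satisfiable in S4, hence also in K, T (this S4-model is also a K-model and a T-model).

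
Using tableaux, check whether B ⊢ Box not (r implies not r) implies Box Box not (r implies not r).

No, not valid

Tableau for the negation not (Box not (r implies not r) implies Box Box not (r implies not r)):
1. not (Box not (r implies not r) implies Box Box not (r implies not r)), 0
2. Box not (r implies not r), 0
3. not Box Box not (r implies not r), 0
4. not (r implies not r), 0
5. r, 0
6. not Box not (r implies not r), 1
7. not (r implies not r), 1
8. r, 1
9. r implies not r, 2
10. not r, 2
Accessibility: 0R0, 0R1, 1R0, 1R1, 1R2, 2R1, 2R2
The negation has an open branch (countermodel exists).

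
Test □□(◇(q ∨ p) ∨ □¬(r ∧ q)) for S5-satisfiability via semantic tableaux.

1. □□(◇(q ∨ p) ∨ □¬(r ∧ q)), w0
2. □(◇(q ∨ p) ∨ □¬(r ∧ q)), w0
3. ◇(q ∨ p) ∨ □¬(r ∧ q), w0
4. □¬(r ∧ q), w0
5. ¬(r ∧ q), w0
6. ¬q, w0
Accessibility: w0Rw0

Satisfiable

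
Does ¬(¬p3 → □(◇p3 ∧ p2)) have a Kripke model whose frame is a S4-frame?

Yes, satisfiable

1. ¬(¬p3 → □(◇p3 ∧ p2)), 0
2. ¬p3, 0   [¬→-rule on 1]
3. ¬□(◇p3 ∧ p2), 0   [¬→-rule on 1]
4. ¬(◇p3 ∧ p2), 1   [¬□-rule on 3: fresh world 1, 0R1]
5. ¬p2, 1   [¬∧-rule on 4 (branches; this branch)]
Accessibility: 0R0, 0R1, 1R1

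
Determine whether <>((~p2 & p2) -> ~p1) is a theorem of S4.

Valid

Tableau for the negation ~<>((~p2 & p2) -> ~p1):
1. ~<>((~p2 & p2) -> ~p1), 0
2. ~((~p2 & p2) -> ~p1), 0
3. ~p2 & p2, 0
4. p1, 0
5. ~p2, 0
6. p2, 0
Accessibility: 0R0
Branch closes: p2 and ~p2 both at 0.
Every branch of the negation's tableau closes; the branch above is one of them.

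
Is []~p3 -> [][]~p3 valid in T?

Tableau for the negation ~([]~p3 -> [][]~p3):
1. ~([]~p3 -> [][]~p3), 0
2. []~p3, 0
3. ~[][]~p3, 0
4. ~p3, 0
5. ~[]~p3, 1
6. ~p3, 1
7. p3, 2
Accessibility: 0R0, 0R1, 1R1, 1R2, 2R2
The negation has an open branch (countermodel exists).

Not valid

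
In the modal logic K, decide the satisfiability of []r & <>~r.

1. []r & <>~r, 0
2. []r, 0
3. <>~r, 0
4. ~r, 1
5. r, 1
Accessibility: 0R1
Branch closes: r and ~r both at 1.
(One branch shown.) All branches close.

Unsatisfiable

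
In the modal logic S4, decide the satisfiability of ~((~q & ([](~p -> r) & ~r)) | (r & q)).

1. ~((~q & ([](~p -> r) & ~r)) | (r & q)), 0
2. ~(~q & ([](~p -> r) & ~r)), 0
3. ~(r & q), 0
4. ~([](~p -> r) & ~r), 0
5. ~q, 0
6. r, 0
Accessibility: 0R0

Satisfiable (open branch found)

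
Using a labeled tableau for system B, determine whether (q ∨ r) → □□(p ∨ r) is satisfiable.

Satisfiable (open branch found)

1. (q ∨ r) → □□(p ∨ r), w0
2. □□(p ∨ r), w0
3. □(p ∨ r), w0
4. p ∨ r, w0
5. r, w0
Accessibility: w0Rw0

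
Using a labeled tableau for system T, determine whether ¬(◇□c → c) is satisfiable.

Satisfiable

1. ¬(◇□c → c), 0
2. ◇□c, 0
3. ¬c, 0
4. □c, 1
5. c, 1
Accessibility: 0R0, 0R1, 1R1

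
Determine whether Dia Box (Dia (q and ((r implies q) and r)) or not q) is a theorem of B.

No, not valid

Tableau for the negation not Dia Box (Dia (q and ((r implies q) and r)) or not q):
1. not Dia Box (Dia (q and ((r implies q) and r)) or not q), w0
2. not Box (Dia (q and ((r implies q) and r)) or not q), w0
3. not (Dia (q and ((r implies q) and r)) or not q), w1
4. not Dia (q and ((r implies q) and r)), w1
5. q, w1
6. not Box (Dia (q and ((r implies q) and r)) or not q), w1
7. not (q and ((r implies q) and r)), w0
8. not (q and ((r implies q) and r)), w1
9. not ((r implies q) and r), w0
10. not ((r implies q) and r), w1
11. not r, w0
12. not r, w1
13. not (Dia (q and ((r implies q) and r)) or not q), w2
14. not Dia (q and ((r implies q) and r)), w2
15. q, w2
16. not (q and ((r implies q) and r)), w2
17. not ((r implies q) and r), w2
18. not r, w2
Accessibility: w0Rw0, w0Rw1, w1Rw0, w1Rw1, w1Rw2, w2Rw1, w2Rw2
The negation has an open branch (countermodel exists).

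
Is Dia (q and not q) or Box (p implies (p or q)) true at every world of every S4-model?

Tableau for the negation not (Dia (q and not q) or Box (p implies (p or q))):
1. not (Dia (q and not q) or Box (p implies (p or q))), 0
2. not Dia (q and not q), 0
3. not Box (p implies (p or q)), 0
4. not (q and not q), 0
5. q, 0
6. not (p implies (p or q)), 1
7. p, 1
8. not (p or q), 1
9. not p, 1
10. not q, 1
Accessibility: 0R0, 0R1, 1R1
Branch closes: p and not p both at 1.
Every branch of the negation's tableau closes; the branch above is one of them.

Yes, valid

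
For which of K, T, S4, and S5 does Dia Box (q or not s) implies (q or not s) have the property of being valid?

S5

S4-tableau for the negation not (Dia Box (q or not s) implies (q or not s)):
1. not (Dia Box (q or not s) implies (q or not s)), u
2. Dia Box (q or not s), u   [neg-implies-rule on 1]
3. not (q or not s), u   [neg-implies-rule on 1]
4. not q, u   [neg-or-rule on 3]
5. s, u   [neg-or-rule on 3]
6. Box (q or not s), v   [Dia-rule on 2: fresh world v, uRv]
7. q or not s, v   [Box-rule on 6 via vRv]
8. not s, v   [or-rule on 7 (branches; this branch)]
Accessibility: uRu, uRv, vRv
Complete open branch: countermodel on an S4-frame, so not valid in S4, nor in K, T (the same frame is also a K-frame and a T-frame).
S5-tableau for the negation not (Dia Box (q or not s) implies (q or not s)):
1. not (Dia Box (q or not s) implies (q or not s)), u
2. Dia Box (q or not s), u   [neg-implies-rule on 1]
3. not (q or not s), u   [neg-implies-rule on 1]
4. not q, u   [neg-or-rule on 3]
5. s, u   [neg-or-rule on 3]
6. Box (q or not s), v   [Dia-rule on 2: fresh world v, uRv]
7. q or not s, u   [Box-rule on 6 via vRu]
8. q or not s, v   [Box-rule on 6 via vRv]
9. not s, u   [or-rule on 7 (branches; this branch)]
Accessibility: uRu, uRv, vRu, vRv
Branch closes: s and not s both at u.
Every branch closes (one shown): valid in S5.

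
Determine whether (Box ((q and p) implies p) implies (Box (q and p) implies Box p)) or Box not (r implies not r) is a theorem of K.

Tableau for the negation not ((Box ((q and p) implies p) implies (Box (q and p) implies Box p)) or Box not (r implies not r)):
1. not ((Box ((q and p) implies p) implies (Box (q and p) implies Box p)) or Box not (r implies not r)), u
2. not (Box ((q and p) implies p) implies (Box (q and p) implies Box p)), u   [neg-or-rule on 1]
3. not Box not (r implies not r), u   [neg-or-rule on 1]
4. Box ((q and p) implies p), u   [neg-implies-rule on 2]
5. not (Box (q and p) implies Box p), u   [neg-implies-rule on 2]
6. Box (q and p), u   [neg-implies-rule on 5]
7. not Box p, u   [neg-implies-rule on 5]
8. r implies not r, v   [neg-Box-rule on 3: fresh world v, uRv]
9. (q and p) implies p, v   [Box-rule on 4 via uRv]
10. q and p, v   [Box-rule on 6 via uRv]
11. q, v   [and-rule on 10]
12. p, v   [and-rule on 10]
13. not r, v   [implies-rule on 8 (branches; this branch)]
14. not p, w   [neg-Box-rule on 7: fresh world w, uRw]
15. (q and p) implies p, w   [Box-rule on 4 via uRw]
16. q and p, w   [Box-rule on 6 via uRw]
17. q, w   [and-rule on 16]
18. p, w   [and-rule on 16]
Accessibility: uRv, uRw
Branch closes: p and not p both at w.
Every branch of the negation's tableau closes; the branch above is one of them.

Yes, valid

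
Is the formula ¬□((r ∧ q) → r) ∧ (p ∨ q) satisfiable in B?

1. ¬□((r ∧ q) → r) ∧ (p ∨ q), u
2. ¬□((r ∧ q) → r), u
3. p ∨ q, u
4. q, u
5. ¬((r ∧ q) → r), v
6. r ∧ q, v
7. ¬r, v
8. r, v
9. q, v
Accessibility: uRu, uRv, vRu, vRv
Branch closes: r and ¬r both at v.
All branches of the tableau close; one closing branch shown above.

Unsatisfiable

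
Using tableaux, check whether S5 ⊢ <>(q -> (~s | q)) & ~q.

Tableau for the negation ~(<>(q -> (~s | q)) & ~q):
1. ~(<>(q -> (~s | q)) & ~q), u
2. q, u
Accessibility: uRu
The negation has an open branch (countermodel exists).

Not valid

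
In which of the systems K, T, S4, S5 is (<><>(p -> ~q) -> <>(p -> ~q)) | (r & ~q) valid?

S4-tableau for the negation ~((<><>(p -> ~q) -> <>(p -> ~q)) | (r & ~q)):
1. ~((<><>(p -> ~q) -> <>(p -> ~q)) | (r & ~q)), w0
2. ~(<><>(p -> ~q) -> <>(p -> ~q)), w0   [~|-rule on 1]
3. ~(r & ~q), w0   [~|-rule on 1]
4. <><>(p -> ~q), w0   [~->-rule on 2]
5. ~<>(p -> ~q), w0   [~->-rule on 2]
6. ~(p -> ~q), w0   [~<>-rule on 5 via w0Rw0]
7. p, w0   [~->-rule on 6]
8. q, w0   [~->-rule on 6]
9. <>(p -> ~q), w1   [<>-rule on 4: fresh world w1, w0Rw1]
10. ~(p -> ~q), w1   [~<>-rule on 5 via w0Rw1]
11. p, w1   [~->-rule on 10]
12. q, w1   [~->-rule on 10]
13. p -> ~q, w2   [<>-rule on 9: fresh world w2, w1Rw2]
14. ~(p -> ~q), w2   [~<>-rule on 5 via w0Rw2]
15. p, w2   [~->-rule on 14]
16. q, w2   [~->-rule on 14]
17. ~q, w2   [->-rule on 13 (branches; this branch)]
Accessibility: w0Rw0, w0Rw1, w0Rw2, w1Rw1, w1Rw2, w2Rw2
Branch closes: q and ~q both at w2.
Every branch closes (one shown): valid in S4, hence also in S5 (every theorem of S4 is a theorem of S5).
T-tableau for the negation ~((<><>(p -> ~q) -> <>(p -> ~q)) | (r & ~q)):
1. ~((<><>(p -> ~q) -> <>(p -> ~q)) | (r & ~q)), w0
2. ~(<><>(p -> ~q) -> <>(p -> ~q)), w0   [~|-rule on 1]
3. ~(r & ~q), w0   [~|-rule on 1]
4. <><>(p -> ~q), w0   [~->-rule on 2]
5. ~<>(p -> ~q), w0   [~->-rule on 2]
6. ~(p -> ~q), w0   [~<>-rule on 5 via w0Rw0]
7. p, w0   [~->-rule on 6]
8. q, w0   [~->-rule on 6]
9. <>(p -> ~q), w1   [<>-rule on 4: fresh world w1, w0Rw1]
10. ~(p -> ~q), w1   [~<>-rule on 5 via w0Rw1]
11. p, w1   [~->-rule on 10]
12. q, w1   [~->-rule on 10]
13. p -> ~q, w2   [<>-rule on 9: fresh world w2, w1Rw2]
14. ~q, w2   [->-rule on 13 (branches; this branch)]
Accessibility: w0Rw0, w0Rw1, w1Rw1, w1Rw2, w2Rw2
Complete open branch: countermodel on a T-frame, so not valid in T, nor in K (the same frame is also a K-frame).

S4, S5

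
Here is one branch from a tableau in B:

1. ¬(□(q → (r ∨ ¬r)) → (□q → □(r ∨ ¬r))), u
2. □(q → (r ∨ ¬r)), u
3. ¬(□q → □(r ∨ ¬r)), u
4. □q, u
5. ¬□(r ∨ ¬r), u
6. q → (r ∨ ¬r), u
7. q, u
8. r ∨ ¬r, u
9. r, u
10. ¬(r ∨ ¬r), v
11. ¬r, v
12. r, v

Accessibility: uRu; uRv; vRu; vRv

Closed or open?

Both r and ¬r appear at v.

Closed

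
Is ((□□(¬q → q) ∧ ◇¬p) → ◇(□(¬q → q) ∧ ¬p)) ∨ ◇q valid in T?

Tableau for the negation ¬(((□□(¬q → q) ∧ ◇¬p) → ◇(□(¬q → q) ∧ ¬p)) ∨ ◇q):
1. ¬(((□□(¬q → q) ∧ ◇¬p) → ◇(□(¬q → q) ∧ ¬p)) ∨ ◇q), w0
2. ¬((□□(¬q → q) ∧ ◇¬p) → ◇(□(¬q → q) ∧ ¬p)), w0   [¬∨-rule on 1]
3. ¬◇q, w0   [¬∨-rule on 1]
4. □□(¬q → q) ∧ ◇¬p, w0   [¬→-rule on 2]
5. ¬◇(□(¬q → q) ∧ ¬p), w0   [¬→-rule on 2]
6. □□(¬q → q), w0   [∧-rule on 4]
7. ◇¬p, w0   [∧-rule on 4]
8. ¬q, w0   [¬◇-rule on 3 via w0Rw0]
9. ¬(□(¬q → q) ∧ ¬p), w0   [¬◇-rule on 5 via w0Rw0]
10. □(¬q → q), w0   [□-rule on 6 via w0Rw0]
11. ¬q → q, w0   [□-rule on 10 via w0Rw0]
12. p, w0   [¬∧-rule on 9 (branches; this branch)]
13. q, w0   [→-rule on 11 (branches; this branch)]
Accessibility: w0Rw0
Branch closes: q and ¬q both at w0.
All branches of the negation close; one closing branch shown above.

Valid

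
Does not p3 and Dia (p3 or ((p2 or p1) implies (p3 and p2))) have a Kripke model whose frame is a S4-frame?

1. not p3 and Dia (p3 or ((p2 or p1) implies (p3 and p2))), u
2. not p3, u
3. Dia (p3 or ((p2 or p1) implies (p3 and p2))), u
4. p3 or ((p2 or p1) implies (p3 and p2)), v
5. (p2 or p1) implies (p3 and p2), v
6. p3 and p2, v
7. p3, v
8. p2, v
Accessibility: uRu, uRv, vRv

Satisfiable (open branch found)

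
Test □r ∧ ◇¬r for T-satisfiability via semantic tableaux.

1. □r ∧ ◇¬r, u
2. □r, u
3. ◇¬r, u
4. r, u
5. ¬r, v
6. r, v
Accessibility: uRu, uRv, vRv
Branch closes: r and ¬r both at v.
(One branch shown.) All branches close.

Unsatisfiable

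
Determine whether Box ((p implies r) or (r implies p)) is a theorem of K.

Valid in K

Tableau for the negation not Box ((p implies r) or (r implies p)):
1. not Box ((p implies r) or (r implies p)), 0
2. not ((p implies r) or (r implies p)), 1
3. not (p implies r), 1
4. not (r implies p), 1
5. p, 1
6. not r, 1
7. r, 1
8. not p, 1
Accessibility: 0R1
Branch closes: r and not r both at 1.
Every branch of the negation's tableau closes; the branch above is one of them.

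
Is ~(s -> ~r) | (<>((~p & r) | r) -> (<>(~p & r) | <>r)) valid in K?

Valid in K

Tableau for the negation ~(~(s -> ~r) | (<>((~p & r) | r) -> (<>(~p & r) | <>r))):
1. ~(~(s -> ~r) | (<>((~p & r) | r) -> (<>(~p & r) | <>r))), w0
2. s -> ~r, w0
3. ~(<>((~p & r) | r) -> (<>(~p & r) | <>r)), w0
4. <>((~p & r) | r), w0
5. ~(<>(~p & r) | <>r), w0
6. ~<>(~p & r), w0
7. ~<>r, w0
8. ~r, w0
9. (~p & r) | r, w1
10. ~(~p & r), w1
11. ~r, w1
12. ~p & r, w1
13. ~p, w1
14. r, w1
Accessibility: w0Rw1
Branch closes: r and ~r both at w1.
All branches of the negation close; one closing branch shown above.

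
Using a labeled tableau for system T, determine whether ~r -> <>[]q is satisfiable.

1. ~r -> <>[]q, u
2. <>[]q, u   [->-rule on 1 (branches; this branch)]
3. []q, v   [<>-rule on 2: fresh world v, uRv]
4. q, v   [[]-rule on 3 via vRv]
Accessibility: uRu, uRv, vRv

Satisfiable (open branch found)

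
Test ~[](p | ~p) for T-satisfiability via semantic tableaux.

No, unsatisfiable

1. ~[](p | ~p), 0
2. ~(p | ~p), 1
3. ~p, 1
4. p, 1
Accessibility: 0R0, 0R1, 1R1
Branch closes: p and ~p both at 1.
(One branch shown.) All branches close.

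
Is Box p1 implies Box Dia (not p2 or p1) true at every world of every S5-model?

Valid in S5

Tableau for the negation not (Box p1 implies Box Dia (not p2 or p1)):
1. not (Box p1 implies Box Dia (not p2 or p1)), 0
2. Box p1, 0
3. not Box Dia (not p2 or p1), 0
4. p1, 0
5. not Dia (not p2 or p1), 1
6. p1, 1
7. not (not p2 or p1), 0
8. p2, 0
9. not p1, 0
Accessibility: 0R0, 0R1, 1R0, 1R1
Branch closes: p1 and not p1 both at 0.
Every branch of the negation's tableau closes; the branch above is one of them.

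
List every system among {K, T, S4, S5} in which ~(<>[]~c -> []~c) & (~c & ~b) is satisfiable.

K, T, S4

S5-tableau for the formula:
1. ~(<>[]~c -> []~c) & (~c & ~b), 0
2. ~(<>[]~c -> []~c), 0   [&-rule on 1]
3. ~c & ~b, 0   [&-rule on 1]
4. <>[]~c, 0   [~->-rule on 2]
5. ~[]~c, 0   [~->-rule on 2]
6. ~c, 0   [&-rule on 3]
7. ~b, 0   [&-rule on 3]
8. []~c, 1   [<>-rule on 4: fresh world 1, 0R1]
9. ~c, 1   [[]-rule on 8 via 1R1]
10. c, 2   [~[]-rule on 5: fresh world 2, 0R2]
11. ~c, 2   [[]-rule on 8 via 1R2]
Accessibility: 0R0, 0R1, 0R2, 1R0, 1R1, 1R2, 2R0, 2R1, 2R2
Branch closes: c and ~c both at 2.
Every branch closes (one shown): unsatisfiable in S5.
S4-tableau for the formula:
1. ~(<>[]~c -> []~c) & (~c & ~b), 0
2. ~(<>[]~c -> []~c), 0   [&-rule on 1]
3. ~c & ~b, 0   [&-rule on 1]
4. <>[]~c, 0   [~->-rule on 2]
5. ~[]~c, 0   [~->-rule on 2]
6. ~c, 0   [&-rule on 3]
7. ~b, 0   [&-rule on 3]
8. []~c, 1   [<>-rule on 4: fresh world 1, 0R1]
9. ~c, 1   [[]-rule on 8 via 1R1]
10. c, 2   [~[]-rule on 5: fresh world 2, 0R2]
Accessibility: 0R0, 0R1, 0R2, 1R1, 2R2
Complete open branch: satisfiable in S4, hence also in K, T (this S4-model is also a K-model and a T-model).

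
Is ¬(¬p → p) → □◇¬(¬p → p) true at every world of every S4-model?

Invalid (countermodel exists)

Tableau for the negation ¬(¬(¬p → p) → □◇¬(¬p → p)):
1. ¬(¬(¬p → p) → □◇¬(¬p → p)), w0
2. ¬(¬p → p), w0
3. ¬□◇¬(¬p → p), w0
4. ¬p, w0
5. ¬◇¬(¬p → p), w1
6. ¬p → p, w1
7. p, w1
Accessibility: w0Rw0, w0Rw1, w1Rw1
The negation has an open branch (countermodel exists).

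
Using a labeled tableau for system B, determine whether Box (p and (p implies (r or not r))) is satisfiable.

1. Box (p and (p implies (r or not r))), u
2. p and (p implies (r or not r)), u
3. p, u
4. p implies (r or not r), u
5. r or not r, u
6. not r, u
Accessibility: uRu

Satisfiable (open branch found)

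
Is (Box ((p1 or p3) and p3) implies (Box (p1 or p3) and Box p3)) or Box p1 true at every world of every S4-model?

Valid in S4

Tableau for the negation not ((Box ((p1 or p3) and p3) implies (Box (p1 or p3) and Box p3)) or Box p1):
1. not ((Box ((p1 or p3) and p3) implies (Box (p1 or p3) and Box p3)) or Box p1), u
2. not (Box ((p1 or p3) and p3) implies (Box (p1 or p3) and Box p3)), u
3. not Box p1, u
4. Box ((p1 or p3) and p3), u
5. not (Box (p1 or p3) and Box p3), u
6. (p1 or p3) and p3, u
7. p1 or p3, u
8. p3, u
9. not Box (p1 or p3), u
10. not p1, v
11. (p1 or p3) and p3, v
12. p1 or p3, v
13. p3, v
14. not (p1 or p3), w
15. not p1, w
16. not p3, w
17. (p1 or p3) and p3, w
18. p1 or p3, w
19. p3, w
Accessibility: uRu, uRv, uRw, vRv, wRw
Branch closes: p3 and not p3 both at w.
All branches of the negation close; one closing branch shown above.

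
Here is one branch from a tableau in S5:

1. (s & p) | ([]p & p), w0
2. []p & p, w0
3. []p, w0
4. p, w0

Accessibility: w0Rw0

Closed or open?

Open

There is no literal clash: for every atom and world, at most one sign appears.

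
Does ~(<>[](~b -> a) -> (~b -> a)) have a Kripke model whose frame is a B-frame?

Unsatisfiable (every branch closes)

1. ~(<>[](~b -> a) -> (~b -> a)), w0
2. <>[](~b -> a), w0   [~->-rule on 1]
3. ~(~b -> a), w0   [~->-rule on 1]
4. ~b, w0   [~->-rule on 3]
5. ~a, w0   [~->-rule on 3]
6. [](~b -> a), w1   [<>-rule on 2: fresh world w1, w0Rw1]
7. ~b -> a, w0   [[]-rule on 6 via w1Rw0]
8. ~b -> a, w1   [[]-rule on 6 via w1Rw1]
9. a, w0   [->-rule on 7 (branches; this branch)]
Accessibility: w0Rw0, w0Rw1, w1Rw0, w1Rw1
Branch closes: a and ~a both at w0.
All branches of the tableau close; one closing branch shown above.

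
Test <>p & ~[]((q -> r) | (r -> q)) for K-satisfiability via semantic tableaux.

1. <>p & ~[]((q -> r) | (r -> q)), 0
2. <>p, 0
3. ~[]((q -> r) | (r -> q)), 0
4. p, 1
5. ~((q -> r) | (r -> q)), 2
6. ~(q -> r), 2
7. ~(r -> q), 2
8. q, 2
9. ~r, 2
10. r, 2
11. ~q, 2
Accessibility: 0R1, 0R2
Branch closes: r and ~r both at 2.
(One branch shown.) All branches close.

Unsatisfiable (every branch closes)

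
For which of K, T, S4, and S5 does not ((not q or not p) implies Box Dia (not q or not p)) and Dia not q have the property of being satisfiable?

K, T, S4

S4-tableau for the formula:
1. not ((not q or not p) implies Box Dia (not q or not p)) and Dia not q, 0
2. not ((not q or not p) implies Box Dia (not q or not p)), 0
3. Dia not q, 0
4. not q or not p, 0
5. not Box Dia (not q or not p), 0
6. not p, 0
7. not q, 1
8. not Dia (not q or not p), 2
9. not (not q or not p), 2
10. q, 2
11. p, 2
Accessibility: 0R0, 0R1, 0R2, 1R1, 2R2
Complete open branch: satisfiable in S4, hence also in K, T (this S4-model is also a K-model and a T-model).
S5-tableau for the formula:
1. not ((not q or not p) implies Box Dia (not q or not p)) and Dia not q, 0
2. not ((not q or not p) implies Box Dia (not q or not p)), 0
3. Dia not q, 0
4. not q or not p, 0
5. not Box Dia (not q or not p), 0
6. not p, 0
7. not q, 1
8. not Dia (not q or not p), 2
9. not (not q or not p), 0
10. q, 0
11. p, 0
Accessibility: 0R0, 0R1, 0R2, 1R0, 1R1, 1R2, 2R0, 2R1, 2R2
Branch closes: p and not p both at 0.
Every branch closes (one shown): unsatisfiable in S5.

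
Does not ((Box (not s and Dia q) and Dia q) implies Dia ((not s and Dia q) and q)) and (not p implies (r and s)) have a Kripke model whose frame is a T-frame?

1. not ((Box (not s and Dia q) and Dia q) implies Dia ((not s and Dia q) and q)) and (not p implies (r and s)), u
2. not ((Box (not s and Dia q) and Dia q) implies Dia ((not s and Dia q) and q)), u
3. not p implies (r and s), u
4. Box (not s and Dia q) and Dia q, u
5. not Dia ((not s and Dia q) and q), u
6. Box (not s and Dia q), u
7. Dia q, u
8. not ((not s and Dia q) and q), u
9. not s and Dia q, u
10. not s, u
11. p, u
12. not q, u
13. q, v
14. not ((not s and Dia q) and q), v
15. not s and Dia q, v
16. not s, v
17. Dia q, v
18. not (not s and Dia q), v
19. not Dia q, v
20. not q, v
Accessibility: uRu, uRv, vRv
Branch closes: q and not q both at v.
All branches of the tableau close; one closing branch shown above.

Unsatisfiable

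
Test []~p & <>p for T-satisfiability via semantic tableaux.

No, unsatisfiable

1. []~p & <>p, w0
2. []~p, w0
3. <>p, w0
4. ~p, w0
5. p, w1
6. ~p, w1
Accessibility: w0Rw0, w0Rw1, w1Rw1
Branch closes: p and ~p both at w1.
(One branch shown.) All branches close.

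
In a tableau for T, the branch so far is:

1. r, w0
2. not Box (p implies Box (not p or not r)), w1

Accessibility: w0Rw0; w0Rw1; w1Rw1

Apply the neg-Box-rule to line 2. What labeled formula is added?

a fresh world w2 with w1Rw2, and not (p implies Box (not p or not r)) at w2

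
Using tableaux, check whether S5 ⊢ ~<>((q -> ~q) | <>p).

Tableau for the negation <>((q -> ~q) | <>p):
1. <>((q -> ~q) | <>p), 0
2. (q -> ~q) | <>p, 1
3. <>p, 1
4. p, 2
Accessibility: 0R0, 0R1, 0R2, 1R0, 1R1, 1R2, 2R0, 2R1, 2R2
The negation has an open branch (countermodel exists).

Invalid (countermodel exists)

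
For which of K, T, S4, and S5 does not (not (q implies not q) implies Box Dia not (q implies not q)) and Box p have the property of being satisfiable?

S5-tableau for the formula:
1. not (not (q implies not q) implies Box Dia not (q implies not q)) and Box p, 0
2. not (not (q implies not q) implies Box Dia not (q implies not q)), 0
3. Box p, 0
4. not (q implies not q), 0
5. not Box Dia not (q implies not q), 0
6. q, 0
7. p, 0
8. not Dia not (q implies not q), 1
9. p, 1
10. q implies not q, 0
11. q implies not q, 1
12. not q, 0
Accessibility: 0R0, 0R1, 1R0, 1R1
Branch closes: q and not q both at 0.
Every branch closes (one shown): unsatisfiable in S5.
S4-tableau for the formula:
1. not (not (q implies not q) implies Box Dia not (q implies not q)) and Box p, 0
2. not (not (q implies not q) implies Box Dia not (q implies not q)), 0
3. Box p, 0
4. not (q implies not q), 0
5. not Box Dia not (q implies not q), 0
6. q, 0
7. p, 0
8. not Dia not (q implies not q), 1
9. p, 1
10. q implies not q, 1
11. not q, 1
Accessibility: 0R0, 0R1, 1R1
Complete open branch: satisfiable in S4, hence also in K, T (this S4-model is also a K-model and a T-model).

K, T, S4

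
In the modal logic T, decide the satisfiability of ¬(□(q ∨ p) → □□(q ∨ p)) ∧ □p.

1. ¬(□(q ∨ p) → □□(q ∨ p)) ∧ □p, u
2. ¬(□(q ∨ p) → □□(q ∨ p)), u   [∧-rule on 1]
3. □p, u   [∧-rule on 1]
4. □(q ∨ p), u   [¬→-rule on 2]
5. ¬□□(q ∨ p), u   [¬→-rule on 2]
6. p, u   [□-rule on 3 via uRu]
7. q ∨ p, u   [□-rule on 4 via uRu]
8. ¬□(q ∨ p), v   [¬□-rule on 5: fresh world v, uRv]
9. p, v   [□-rule on 3 via uRv]
10. q ∨ p, v   [□-rule on 4 via uRv]
11. ¬(q ∨ p), w   [¬□-rule on 8: fresh world w, vRw]
12. ¬q, w   [¬∨-rule on 11]
13. ¬p, w   [¬∨-rule on 11]
Accessibility: uRu, uRv, vRv, vRw, wRw

Satisfiable (open branch found)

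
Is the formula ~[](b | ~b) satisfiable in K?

Unsatisfiable (every branch closes)

1. ~[](b | ~b), u
2. ~(b | ~b), v
3. ~b, v
4. b, v
Accessibility: uRv
Branch closes: b and ~b both at v.
All branches of the tableau close; one closing branch shown above.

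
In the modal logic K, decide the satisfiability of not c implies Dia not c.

Satisfiable (open branch found)

1. not c implies Dia not c, u
2. Dia not c, u
3. not c, v
Accessibility: uRv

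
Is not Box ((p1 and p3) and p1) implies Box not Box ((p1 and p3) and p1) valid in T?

Not valid

Tableau for the negation not (not Box ((p1 and p3) and p1) implies Box not Box ((p1 and p3) and p1)):
1. not (not Box ((p1 and p3) and p1) implies Box not Box ((p1 and p3) and p1)), u
2. not Box ((p1 and p3) and p1), u
3. not Box not Box ((p1 and p3) and p1), u
4. not ((p1 and p3) and p1), v
5. not p1, v
6. Box ((p1 and p3) and p1), w
7. (p1 and p3) and p1, w
8. p1 and p3, w
9. p1, w
10. p3, w
Accessibility: uRu, uRv, uRw, vRv, wRw
The negation has an open branch (countermodel exists).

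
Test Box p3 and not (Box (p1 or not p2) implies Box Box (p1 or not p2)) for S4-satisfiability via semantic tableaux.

Unsatisfiable

1. Box p3 and not (Box (p1 or not p2) implies Box Box (p1 or not p2)), w0
2. Box p3, w0
3. not (Box (p1 or not p2) implies Box Box (p1 or not p2)), w0
4. Box (p1 or not p2), w0
5. not Box Box (p1 or not p2), w0
6. p3, w0
7. p1 or not p2, w0
8. not p2, w0
9. not Box (p1 or not p2), w1
10. p3, w1
11. p1 or not p2, w1
12. not p2, w1
13. not (p1 or not p2), w2
14. not p1, w2
15. p2, w2
16. p3, w2
17. p1 or not p2, w2
18. not p2, w2
Accessibility: w0Rw0, w0Rw1, w0Rw2, w1Rw1, w1Rw2, w2Rw2
Branch closes: p2 and not p2 both at w2.
All branches of the tableau close; one closing branch shown above.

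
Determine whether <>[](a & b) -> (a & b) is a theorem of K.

Not valid

Tableau for the negation ~(<>[](a & b) -> (a & b)):
1. ~(<>[](a & b) -> (a & b)), u
2. <>[](a & b), u
3. ~(a & b), u
4. ~b, u
5. [](a & b), v
Accessibility: uRv
The negation has an open branch (countermodel exists).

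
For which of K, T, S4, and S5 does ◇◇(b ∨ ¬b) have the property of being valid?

K-tableau for the negation ¬◇◇(b ∨ ¬b):
1. ¬◇◇(b ∨ ¬b), u
Complete open branch: countermodel on a K-frame, so not valid in K.
T-tableau for the negation ¬◇◇(b ∨ ¬b):
1. ¬◇◇(b ∨ ¬b), u
2. ¬◇(b ∨ ¬b), u
3. ¬(b ∨ ¬b), u
4. ¬b, u
5. b, u
Accessibility: uRu
Branch closes: b and ¬b both at u.
Every branch closes (one shown): valid in T, hence also in S4, S5 (every theorem of T is a theorem of S4 and S5).

T, S4, S5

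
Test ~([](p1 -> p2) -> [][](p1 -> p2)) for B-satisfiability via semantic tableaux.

1. ~([](p1 -> p2) -> [][](p1 -> p2)), u
2. [](p1 -> p2), u   [~->-rule on 1]
3. ~[][](p1 -> p2), u   [~->-rule on 1]
4. p1 -> p2, u   [[]-rule on 2 via uRu]
5. p2, u   [->-rule on 4 (branches; this branch)]
6. ~[](p1 -> p2), v   [~[]-rule on 3: fresh world v, uRv]
7. p1 -> p2, v   [[]-rule on 2 via uRv]
8. p2, v   [->-rule on 7 (branches; this branch)]
9. ~(p1 -> p2), w   [~[]-rule on 6: fresh world w, vRw]
10. p1, w   [~->-rule on 9]
11. ~p2, w   [~->-rule on 9]
Accessibility: uRu, uRv, vRu, vRv, vRw, wRv, wRw

Satisfiable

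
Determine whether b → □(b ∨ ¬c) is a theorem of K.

Invalid (countermodel exists)

Tableau for the negation ¬(b → □(b ∨ ¬c)):
1. ¬(b → □(b ∨ ¬c)), 0
2. b, 0   [¬→-rule on 1]
3. ¬□(b ∨ ¬c), 0   [¬→-rule on 1]
4. ¬(b ∨ ¬c), 1   [¬□-rule on 3: fresh world 1, 0R1]
5. ¬b, 1   [¬∨-rule on 4]
6. c, 1   [¬∨-rule on 4]
Accessibility: 0R1
The negation has an open branch (countermodel exists).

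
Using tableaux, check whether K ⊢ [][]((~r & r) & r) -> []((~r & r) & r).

Tableau for the negation ~([][]((~r & r) & r) -> []((~r & r) & r)):
1. ~([][]((~r & r) & r) -> []((~r & r) & r)), 0
2. [][]((~r & r) & r), 0
3. ~[]((~r & r) & r), 0
4. ~((~r & r) & r), 1
5. []((~r & r) & r), 1
6. ~r, 1
Accessibility: 0R1
The negation has an open branch (countermodel exists).

Invalid (countermodel exists)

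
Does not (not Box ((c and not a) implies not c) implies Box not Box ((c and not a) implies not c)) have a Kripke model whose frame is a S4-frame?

Satisfiable (open branch found)

1. not (not Box ((c and not a) implies not c) implies Box not Box ((c and not a) implies not c)), 0
2. not Box ((c and not a) implies not c), 0
3. not Box not Box ((c and not a) implies not c), 0
4. not ((c and not a) implies not c), 1
5. c and not a, 1
6. c, 1
7. not a, 1
8. Box ((c and not a) implies not c), 2
9. (c and not a) implies not c, 2
10. not c, 2
Accessibility: 0R0, 0R1, 0R2, 1R1, 2R2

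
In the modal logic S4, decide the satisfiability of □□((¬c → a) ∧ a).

1. □□((¬c → a) ∧ a), 0
2. □((¬c → a) ∧ a), 0
3. (¬c → a) ∧ a, 0
4. ¬c → a, 0
5. a, 0
Accessibility: 0R0

Satisfiable (open branch found)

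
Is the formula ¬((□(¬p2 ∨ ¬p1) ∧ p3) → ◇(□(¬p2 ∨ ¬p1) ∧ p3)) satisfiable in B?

Unsatisfiable (every branch closes)

1. ¬((□(¬p2 ∨ ¬p1) ∧ p3) → ◇(□(¬p2 ∨ ¬p1) ∧ p3)), w0
2. □(¬p2 ∨ ¬p1) ∧ p3, w0   [¬→-rule on 1]
3. ¬◇(□(¬p2 ∨ ¬p1) ∧ p3), w0   [¬→-rule on 1]
4. □(¬p2 ∨ ¬p1), w0   [∧-rule on 2]
5. p3, w0   [∧-rule on 2]
6. ¬(□(¬p2 ∨ ¬p1) ∧ p3), w0   [¬◇-rule on 3 via w0Rw0]
7. ¬p2 ∨ ¬p1, w0   [□-rule on 4 via w0Rw0]
8. ¬□(¬p2 ∨ ¬p1), w0   [¬∧-rule on 6 (branches; this branch)]
9. ¬p1, w0   [∨-rule on 7 (branches; this branch)]
10. ¬(¬p2 ∨ ¬p1), w1   [¬□-rule on 8: fresh world w1, w0Rw1]
11. p2, w1   [¬∨-rule on 10]
12. p1, w1   [¬∨-rule on 10]
13. ¬(□(¬p2 ∨ ¬p1) ∧ p3), w1   [¬◇-rule on 3 via w0Rw1]
14. ¬p2 ∨ ¬p1, w1   [□-rule on 4 via w0Rw1]
15. ¬p3, w1   [¬∧-rule on 13 (branches; this branch)]
16. ¬p1, w1   [∨-rule on 14 (branches; this branch)]
Accessibility: w0Rw0, w0Rw1, w1Rw0, w1Rw1
Branch closes: p1 and ¬p1 both at w1.
Every branch closes; the branch above is one of them.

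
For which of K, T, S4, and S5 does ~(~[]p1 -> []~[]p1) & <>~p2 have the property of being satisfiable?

S5-tableau for the formula:
1. ~(~[]p1 -> []~[]p1) & <>~p2, w0
2. ~(~[]p1 -> []~[]p1), w0
3. <>~p2, w0
4. ~[]p1, w0
5. ~[]~[]p1, w0
6. ~p2, w1
7. ~p1, w2
8. []p1, w3
9. p1, w0
10. p1, w1
11. p1, w2
Accessibility: w0Rw0, w0Rw1, w0Rw2, w0Rw3, w1Rw0, w1Rw1, w1Rw2, w1Rw3, w2Rw0, w2Rw1, w2Rw2, w2Rw3, w3Rw0, w3Rw1, w3Rw2, w3Rw3
Branch closes: p1 and ~p1 both at w2.
Every branch closes (one shown): unsatisfiable in S5.
S4-tableau for the formula:
1. ~(~[]p1 -> []~[]p1) & <>~p2, w0
2. ~(~[]p1 -> []~[]p1), w0
3. <>~p2, w0
4. ~[]p1, w0
5. ~[]~[]p1, w0
6. ~p2, w1
7. ~p1, w2
8. []p1, w3
9. p1, w3
Accessibility: w0Rw0, w0Rw1, w0Rw2, w0Rw3, w1Rw1, w2Rw2, w3Rw3
Complete open branch: satisfiable in S4, hence also in K, T (this S4-model is also a K-model and a T-model).

K, T, S4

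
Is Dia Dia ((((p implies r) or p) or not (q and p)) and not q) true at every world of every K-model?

Tableau for the negation not Dia Dia ((((p implies r) or p) or not (q and p)) and not q):
1. not Dia Dia ((((p implies r) or p) or not (q and p)) and not q), u
The negation has an open branch (countermodel exists).

Invalid (countermodel exists)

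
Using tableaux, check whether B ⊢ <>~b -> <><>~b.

Yes, valid

Tableau for the negation ~(<>~b -> <><>~b):
1. ~(<>~b -> <><>~b), u
2. <>~b, u   [~->-rule on 1]
3. ~<><>~b, u   [~->-rule on 1]
4. ~<>~b, u   [~<>-rule on 3 via uRu]
5. b, u   [~<>-rule on 4 via uRu]
6. ~b, v   [<>-rule on 2: fresh world v, uRv]
7. ~<>~b, v   [~<>-rule on 3 via uRv]
8. b, v   [~<>-rule on 4 via uRv]
Accessibility: uRu, uRv, vRu, vRv
Branch closes: b and ~b both at v.
Every branch of the negation's tableau closes; the branch above is one of them.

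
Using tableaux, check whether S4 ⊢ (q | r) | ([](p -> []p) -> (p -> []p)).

Valid

Tableau for the negation ~((q | r) | ([](p -> []p) -> (p -> []p))):
1. ~((q | r) | ([](p -> []p) -> (p -> []p))), w0
2. ~(q | r), w0
3. ~([](p -> []p) -> (p -> []p)), w0
4. ~q, w0
5. ~r, w0
6. [](p -> []p), w0
7. ~(p -> []p), w0
8. p, w0
9. ~[]p, w0
10. p -> []p, w0
11. []p, w0
12. ~p, w1
13. p -> []p, w1
14. p, w1
Accessibility: w0Rw0, w0Rw1, w1Rw1
Branch closes: p and ~p both at w1.
Every branch of the negation's tableau closes; the branch above is one of them.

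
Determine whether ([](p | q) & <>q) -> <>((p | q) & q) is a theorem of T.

Yes, valid

Tableau for the negation ~(([](p | q) & <>q) -> <>((p | q) & q)):
1. ~(([](p | q) & <>q) -> <>((p | q) & q)), 0
2. [](p | q) & <>q, 0   [~->-rule on 1]
3. ~<>((p | q) & q), 0   [~->-rule on 1]
4. [](p | q), 0   [&-rule on 2]
5. <>q, 0   [&-rule on 2]
6. ~((p | q) & q), 0   [~<>-rule on 3 via 0R0]
7. p | q, 0   [[]-rule on 4 via 0R0]
8. ~q, 0   [~&-rule on 6 (branches; this branch)]
9. p, 0   [|-rule on 7 (branches; this branch)]
10. q, 1   [<>-rule on 5: fresh world 1, 0R1]
11. ~((p | q) & q), 1   [~<>-rule on 3 via 0R1]
12. p | q, 1   [[]-rule on 4 via 0R1]
13. ~(p | q), 1   [~&-rule on 11 (branches; this branch)]
14. ~p, 1   [~|-rule on 13]
15. ~q, 1   [~|-rule on 13]
Accessibility: 0R0, 0R1, 1R1
Branch closes: q and ~q both at 1.
Every branch of the negation's tableau closes; the branch above is one of them.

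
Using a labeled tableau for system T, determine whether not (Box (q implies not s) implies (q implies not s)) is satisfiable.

No, unsatisfiable

1. not (Box (q implies not s) implies (q implies not s)), u
2. Box (q implies not s), u
3. not (q implies not s), u
4. q, u
5. s, u
6. q implies not s, u
7. not s, u
Accessibility: uRu
Branch closes: s and not s both at u.
(One branch shown.) All branches close.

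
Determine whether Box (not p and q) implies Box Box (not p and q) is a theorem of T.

Tableau for the negation not (Box (not p and q) implies Box Box (not p and q)):
1. not (Box (not p and q) implies Box Box (not p and q)), w0
2. Box (not p and q), w0
3. not Box Box (not p and q), w0
4. not p and q, w0
5. not p, w0
6. q, w0
7. not Box (not p and q), w1
8. not p and q, w1
9. not p, w1
10. q, w1
11. not (not p and q), w2
12. not q, w2
Accessibility: w0Rw0, w0Rw1, w1Rw1, w1Rw2, w2Rw2
The negation has an open branch (countermodel exists).

Invalid (countermodel exists)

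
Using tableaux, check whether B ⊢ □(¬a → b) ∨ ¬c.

Invalid (countermodel exists)

Tableau for the negation ¬(□(¬a → b) ∨ ¬c):
1. ¬(□(¬a → b) ∨ ¬c), 0
2. ¬□(¬a → b), 0
3. c, 0
4. ¬(¬a → b), 1
5. ¬a, 1
6. ¬b, 1
Accessibility: 0R0, 0R1, 1R0, 1R1
The negation has an open branch (countermodel exists).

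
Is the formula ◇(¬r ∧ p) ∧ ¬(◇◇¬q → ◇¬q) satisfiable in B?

1. ◇(¬r ∧ p) ∧ ¬(◇◇¬q → ◇¬q), w0
2. ◇(¬r ∧ p), w0   [∧-rule on 1]
3. ¬(◇◇¬q → ◇¬q), w0   [∧-rule on 1]
4. ◇◇¬q, w0   [¬→-rule on 3]
5. ¬◇¬q, w0   [¬→-rule on 3]
6. q, w0   [¬◇-rule on 5 via w0Rw0]
7. ¬r ∧ p, w1   [◇-rule on 2: fresh world w1, w0Rw1]
8. ¬r, w1   [∧-rule on 7]
9. p, w1   [∧-rule on 7]
10. q, w1   [¬◇-rule on 5 via w0Rw1]
11. ◇¬q, w2   [◇-rule on 4: fresh world w2, w0Rw2]
12. q, w2   [¬◇-rule on 5 via w0Rw2]
13. ¬q, w3   [◇-rule on 11: fresh world w3, w2Rw3]
Accessibility: w0Rw0, w0Rw1, w0Rw2, w1Rw0, w1Rw1, w2Rw0, w2Rw2, w2Rw3, w3Rw2, w3Rw3

Satisfiable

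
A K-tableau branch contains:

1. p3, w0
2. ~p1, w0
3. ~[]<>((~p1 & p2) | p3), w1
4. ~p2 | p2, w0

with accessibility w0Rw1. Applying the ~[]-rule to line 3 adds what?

a fresh world w2 with w1Rw2, and ~<>((~p1 & p2) | p3) at w2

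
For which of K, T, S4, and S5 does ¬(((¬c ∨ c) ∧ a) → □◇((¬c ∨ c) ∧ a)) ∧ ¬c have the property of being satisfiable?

S4-tableau for the formula:
1. ¬(((¬c ∨ c) ∧ a) → □◇((¬c ∨ c) ∧ a)) ∧ ¬c, w0
2. ¬(((¬c ∨ c) ∧ a) → □◇((¬c ∨ c) ∧ a)), w0
3. ¬c, w0
4. (¬c ∨ c) ∧ a, w0
5. ¬□◇((¬c ∨ c) ∧ a), w0
6. ¬c ∨ c, w0
7. a, w0
8. ¬◇((¬c ∨ c) ∧ a), w1
9. ¬((¬c ∨ c) ∧ a), w1
10. ¬a, w1
Accessibility: w0Rw0, w0Rw1, w1Rw1
Complete open branch: satisfiable in S4, hence also in K, T (this S4-model is also a K-model and a T-model).
S5-tableau for the formula:
1. ¬(((¬c ∨ c) ∧ a) → □◇((¬c ∨ c) ∧ a)) ∧ ¬c, w0
2. ¬(((¬c ∨ c) ∧ a) → □◇((¬c ∨ c) ∧ a)), w0
3. ¬c, w0
4. (¬c ∨ c) ∧ a, w0
5. ¬□◇((¬c ∨ c) ∧ a), w0
6. ¬c ∨ c, w0
7. a, w0
8. ¬◇((¬c ∨ c) ∧ a), w1
9. ¬((¬c ∨ c) ∧ a), w0
10. ¬((¬c ∨ c) ∧ a), w1
11. ¬(¬c ∨ c), w0
12. c, w0
Accessibility: w0Rw0, w0Rw1, w1Rw0, w1Rw1
Branch closes: c and ¬c both at w0.
Every branch closes (one shown): unsatisfiable in S5.

K, T, S4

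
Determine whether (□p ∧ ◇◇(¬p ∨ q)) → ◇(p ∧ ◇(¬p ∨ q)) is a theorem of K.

Yes, valid

Tableau for the negation ¬((□p ∧ ◇◇(¬p ∨ q)) → ◇(p ∧ ◇(¬p ∨ q))):
1. ¬((□p ∧ ◇◇(¬p ∨ q)) → ◇(p ∧ ◇(¬p ∨ q))), 0
2. □p ∧ ◇◇(¬p ∨ q), 0
3. ¬◇(p ∧ ◇(¬p ∨ q)), 0
4. □p, 0
5. ◇◇(¬p ∨ q), 0
6. ◇(¬p ∨ q), 1
7. ¬(p ∧ ◇(¬p ∨ q)), 1
8. p, 1
9. ¬◇(¬p ∨ q), 1
10. ¬p ∨ q, 2
11. ¬(¬p ∨ q), 2
12. p, 2
13. ¬q, 2
14. q, 2
Accessibility: 0R1, 1R2
Branch closes: q and ¬q both at 2.
Every branch of the negation's tableau closes; the branch above is one of them.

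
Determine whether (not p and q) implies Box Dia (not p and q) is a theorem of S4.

No, not valid

Tableau for the negation not ((not p and q) implies Box Dia (not p and q)):
1. not ((not p and q) implies Box Dia (not p and q)), w0
2. not p and q, w0   [neg-implies-rule on 1]
3. not Box Dia (not p and q), w0   [neg-implies-rule on 1]
4. not p, w0   [and-rule on 2]
5. q, w0   [and-rule on 2]
6. not Dia (not p and q), w1   [neg-Box-rule on 3: fresh world w1, w0Rw1]
7. not (not p and q), w1   [neg-Dia-rule on 6 via w1Rw1]
8. not q, w1   [neg-and-rule on 7 (branches; this branch)]
Accessibility: w0Rw0, w0Rw1, w1Rw1
The negation has an open branch (countermodel exists).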